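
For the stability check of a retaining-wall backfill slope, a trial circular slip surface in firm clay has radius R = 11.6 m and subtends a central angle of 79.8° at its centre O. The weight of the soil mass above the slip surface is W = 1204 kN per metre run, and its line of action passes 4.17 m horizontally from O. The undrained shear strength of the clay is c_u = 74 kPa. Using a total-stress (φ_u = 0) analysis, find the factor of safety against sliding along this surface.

Taking moments about the centre O, the resisting moment is provided by the undrained shear strength acting along the arc:
Arc length L_a = R·θ = 11.6·(79.8°·π/180) = 11.6·1.3928 = 16.16 m
M_R = c_u·L_a·R = 74·16.16·11.6 = 13868.5 kN·m/m
M_D = W·d = 1204·4.17 = 5020.7 kN·m/m
FS = M_R / M_D = 13868.5 / 5020.7 = 2.762

FS = 2.76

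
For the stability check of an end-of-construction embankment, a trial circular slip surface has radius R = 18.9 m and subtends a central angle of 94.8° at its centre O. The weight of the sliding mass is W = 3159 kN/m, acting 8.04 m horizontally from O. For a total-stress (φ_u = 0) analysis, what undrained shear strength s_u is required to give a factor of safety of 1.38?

s_u = 59.3 kPa

FS = s_u·L_a·R / (W·d), so s_u = FS·W·d / (L_a·R).
Arc length L_a = R·θ = 18.9·(94.8°·π/180) = 18.9·1.6546 = 31.27 m
s_u = 1.38·3159·8.04 / (31.27·18.9) = 35049.7 / 591.03 = 59.30 kPa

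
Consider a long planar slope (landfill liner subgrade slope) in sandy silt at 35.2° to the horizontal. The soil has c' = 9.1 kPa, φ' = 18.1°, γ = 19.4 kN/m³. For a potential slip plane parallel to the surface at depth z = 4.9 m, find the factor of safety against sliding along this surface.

FS = 0.67

For an infinite slope with a slip plane parallel to the surface (no pore pressure): FS = [c' + γz cos²β tanφ'] / [γz sinβ cosβ].
γz = 19.4·4.9 = 95.06 kN/m²
Numerator = 9.1 + 95.06·cos²35.2°·tan18.1° = 9.1 + 95.06·0.6677·0.3269 = 29.847 kPa
Denominator = 95.06·sin35.2°·cos35.2° = 95.06·0.5764·0.8171 = 44.776 kPa
FS = 29.847 / 44.776 = 0.667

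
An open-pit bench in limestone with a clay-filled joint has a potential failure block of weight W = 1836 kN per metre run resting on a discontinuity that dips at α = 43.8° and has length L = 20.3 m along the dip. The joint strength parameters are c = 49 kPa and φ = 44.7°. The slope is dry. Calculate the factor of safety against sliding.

Resolving the block weight along and normal to the plane and applying the Mohr–Coulomb strength on the joint:
N' = W cosα = 1836·cos43.8° = 1325.2 kN/m
Driving force T = W sinα = 1836·sin43.8° = 1270.8 kN/m
Resisting force R = c·L + N'·tanφ = 49·20.3 + 1325.2·tan44.7° = 994.7 + 1311.3 = 2306.0 kN/m
FS = R / T = 2306.0 / 1270.8 = 1.815

FS = 1.81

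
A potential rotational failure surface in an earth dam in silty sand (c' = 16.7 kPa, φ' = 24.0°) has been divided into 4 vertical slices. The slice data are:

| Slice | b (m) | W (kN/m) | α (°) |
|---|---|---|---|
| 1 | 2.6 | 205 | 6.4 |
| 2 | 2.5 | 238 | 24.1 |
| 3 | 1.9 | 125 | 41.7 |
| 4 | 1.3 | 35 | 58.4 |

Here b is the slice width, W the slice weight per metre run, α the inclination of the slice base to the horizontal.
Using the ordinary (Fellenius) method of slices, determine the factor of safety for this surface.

Ordinary method of slices: FS = Σ[c'·Δl_i + (W_i cosα_i)·tanφ'] / Σ W_i sinα_i, with Δl_i = b_i / cosα_i.
Slice 1: Δl = 2.6/cos6.4° = 2.616 m; N'_1 = 205·cos6.4° = 203.7; c'Δl = 43.69; W sinα = 22.9
Slice 2: Δl = 2.5/cos24.1° = 2.739 m; N'_2 = 238·cos24.1° = 217.3; c'Δl = 45.74; W sinα = 97.2
Slice 3: Δl = 1.9/cos41.7° = 2.545 m; N'_3 = 125·cos41.7° = 93.3; c'Δl = 42.50; W sinα = 83.2
Slice 4: Δl = 1.3/cos58.4° = 2.481 m; N'_4 = 35·cos58.4° = 18.3; c'Δl = 41.43; W sinα = 29.8
Σc'Δl = 173.4 kN/m; ΣN' = 532.6 kN/m; ΣW sinα = 233.0 kN/m
Resisting = 173.4 + 532.6·tan24.0° = 173.4 + 237.1 = 410.5 kN/m
FS = 410.5 / 233.0 = 1.762

FS = 1.76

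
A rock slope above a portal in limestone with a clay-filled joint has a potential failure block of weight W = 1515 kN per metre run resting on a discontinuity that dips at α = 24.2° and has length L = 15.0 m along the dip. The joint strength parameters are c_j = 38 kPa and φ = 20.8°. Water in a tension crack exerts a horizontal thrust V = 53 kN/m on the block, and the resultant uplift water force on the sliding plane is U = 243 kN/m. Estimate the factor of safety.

FS = 1.49

Resolving the block weight along and normal to the plane and applying the Mohr–Coulomb strength on the joint:
N' = W cosα − U − V sinα = 1515·cos24.2° − 243 − 53·sin24.2° = 1117.1 kN/m
Driving force T = W sinα + V cosα = 1515·sin24.2° + 53·cos24.2° = 669.4 kN/m
Resisting force R = c_j·L + N'·tanφ = 38·15.0 + 1117.1·tan20.8° = 570.0 + 424.4 = 994.4 kN/m
FS = R / T = 994.4 / 669.4 = 1.486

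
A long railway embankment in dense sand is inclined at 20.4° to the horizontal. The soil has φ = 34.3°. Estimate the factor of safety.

For a dry cohesionless infinite slope the factor of safety is FS = tanφ / tanβ.
FS = tan34.3° / tan20.4° = 0.6822 / 0.3719 = 1.834

FS = 1.83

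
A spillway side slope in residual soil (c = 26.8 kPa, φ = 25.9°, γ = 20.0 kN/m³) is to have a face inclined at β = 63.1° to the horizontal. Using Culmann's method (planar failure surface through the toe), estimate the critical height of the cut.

Culmann's analysis gives the critical failure plane at α_cr = (β + φ)/2 = (63.1 + 25.9)/2 = 44.5°, and the critical height
H_c = (4c/γ) · sinβ cosφ / [1 − cos(β − φ)]
    = (4·26.8/20.0) · sin63.1°·cos25.9° / [1 − cos(37.2°)]
    = 5.360 · 0.8918·0.8996 / [1 − 0.7965]
    = 5.360 · 0.8022 / 0.2035
    = 21.13 m

H_c = 21.13 m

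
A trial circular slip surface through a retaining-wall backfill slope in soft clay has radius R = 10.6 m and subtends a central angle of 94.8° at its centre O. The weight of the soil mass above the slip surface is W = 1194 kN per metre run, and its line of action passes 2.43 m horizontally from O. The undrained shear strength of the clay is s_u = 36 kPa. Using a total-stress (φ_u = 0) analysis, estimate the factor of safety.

FS = 2.31

Taking moments about the centre O, the resisting moment is provided by the undrained shear strength acting along the arc:
Arc length L_a = R·θ = 10.6·(94.8°·π/180) = 10.6·1.6546 = 17.54 m
M_R = s_u·L_a·R = 36·17.54·10.6 = 6692.7 kN·m/m
M_D = W·d = 1194·2.43 = 2901.4 kN·m/m
FS = M_R / M_D = 6692.7 / 2901.4 = 2.307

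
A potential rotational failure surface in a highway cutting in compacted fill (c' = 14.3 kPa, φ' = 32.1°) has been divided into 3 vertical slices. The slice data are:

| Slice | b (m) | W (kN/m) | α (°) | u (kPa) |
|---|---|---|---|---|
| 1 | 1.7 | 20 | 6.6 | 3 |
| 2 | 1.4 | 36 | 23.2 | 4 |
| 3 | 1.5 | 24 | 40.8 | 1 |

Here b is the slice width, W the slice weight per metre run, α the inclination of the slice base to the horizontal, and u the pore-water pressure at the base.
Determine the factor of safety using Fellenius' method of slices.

Ordinary method of slices: FS = Σ[c'·Δl_i + (W_i cosα_i − u_i·Δl_i)·tanφ'] / Σ W_i sinα_i, with Δl_i = b_i / cosα_i.
Slice 1: Δl = 1.7/cos6.6° = 1.711 m; N'_1 = 20·cos6.6° − 3·1.711 = 14.7; c'Δl = 24.47; W sinα = 2.3
Slice 2: Δl = 1.4/cos23.2° = 1.523 m; N'_2 = 36·cos23.2° − 4·1.523 = 27.0; c'Δl = 21.78; W sinα = 14.2
Slice 3: Δl = 1.5/cos40.8° = 1.982 m; N'_3 = 24·cos40.8° − 1·1.982 = 16.2; c'Δl = 28.34; W sinα = 15.7
Σc'Δl = 74.6 kN/m; ΣN' = 57.9 kN/m; ΣW sinα = 32.2 kN/m
Resisting = 74.6 + 57.9·tan32.1° = 74.6 + 36.3 = 110.9 kN/m
FS = 110.9 / 32.2 = 3.449

FS = 3.45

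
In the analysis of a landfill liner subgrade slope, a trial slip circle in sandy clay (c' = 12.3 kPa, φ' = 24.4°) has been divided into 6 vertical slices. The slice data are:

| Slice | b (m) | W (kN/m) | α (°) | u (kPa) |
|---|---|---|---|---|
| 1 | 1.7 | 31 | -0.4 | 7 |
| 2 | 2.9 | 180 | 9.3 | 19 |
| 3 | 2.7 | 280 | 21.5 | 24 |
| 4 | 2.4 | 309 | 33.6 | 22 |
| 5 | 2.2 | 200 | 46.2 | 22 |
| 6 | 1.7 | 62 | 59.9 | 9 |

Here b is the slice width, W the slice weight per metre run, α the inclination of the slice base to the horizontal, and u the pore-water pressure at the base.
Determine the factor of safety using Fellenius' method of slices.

FS = 0.96

Ordinary method of slices: FS = Σ[c'·Δl_i + (W_i cosα_i − u_i·Δl_i)·tanφ'] / Σ W_i sinα_i, with Δl_i = b_i / cosα_i.
Slice 1: Δl = 1.7/cos(-0.4°) = 1.700 m; N'_1 = 31·cos(-0.4°) − 7·1.700 = 19.1; c'Δl = 20.91; W sinα = -0.2
Slice 2: Δl = 2.9/cos9.3° = 2.939 m; N'_2 = 180·cos9.3° − 19·2.939 = 121.8; c'Δl = 36.15; W sinα = 29.1
Slice 3: Δl = 2.7/cos21.5° = 2.902 m; N'_3 = 280·cos21.5° − 24·2.902 = 190.9; c'Δl = 35.69; W sinα = 102.6
Slice 4: Δl = 2.4/cos33.6° = 2.881 m; N'_4 = 309·cos33.6° − 22·2.881 = 194.0; c'Δl = 35.44; W sinα = 171.0
Slice 5: Δl = 2.2/cos46.2° = 3.179 m; N'_5 = 200·cos46.2° − 22·3.179 = 68.5; c'Δl = 39.10; W sinα = 144.4
Slice 6: Δl = 1.7/cos59.9° = 3.390 m; N'_6 = 62·cos59.9° − 9·3.390 = 0.6; c'Δl = 41.69; W sinα = 53.6
Σc'Δl = 209.0 kN/m; ΣN' = 594.8 kN/m; ΣW sinα = 500.5 kN/m
Resisting = 209.0 + 594.8·tan24.4° = 209.0 + 269.8 = 478.8 kN/m
FS = 478.8 / 500.5 = 0.957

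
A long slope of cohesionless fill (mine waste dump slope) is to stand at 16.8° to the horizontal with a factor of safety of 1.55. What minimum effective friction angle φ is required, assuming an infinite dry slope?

φ = 25.1°

FS = tanφ/tanβ ⇒ tanφ = FS · tanβ = 1.55 · tan16.8° = 0.4680
φ = arctan(0.4680) = 25.08°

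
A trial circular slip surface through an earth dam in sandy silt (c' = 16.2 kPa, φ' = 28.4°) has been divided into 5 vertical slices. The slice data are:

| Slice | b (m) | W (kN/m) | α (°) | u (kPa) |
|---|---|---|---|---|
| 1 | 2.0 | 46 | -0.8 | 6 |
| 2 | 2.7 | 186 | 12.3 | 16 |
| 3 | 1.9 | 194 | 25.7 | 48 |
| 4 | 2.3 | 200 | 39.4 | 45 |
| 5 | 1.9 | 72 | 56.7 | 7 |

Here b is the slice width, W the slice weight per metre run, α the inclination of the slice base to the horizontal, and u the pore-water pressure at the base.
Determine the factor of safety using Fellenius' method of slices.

Ordinary method of slices: FS = Σ[c'·Δl_i + (W_i cosα_i − u_i·Δl_i)·tanφ'] / Σ W_i sinα_i, with Δl_i = b_i / cosα_i.
Slice 1: Δl = 2.0/cos(-0.8°) = 2.000 m; N'_1 = 46·cos(-0.8°) − 6·2.000 = 34.0; c'Δl = 32.40; W sinα = -0.6
Slice 2: Δl = 2.7/cos12.3° = 2.763 m; N'_2 = 186·cos12.3° − 16·2.763 = 137.5; c'Δl = 44.77; W sinα = 39.6
Slice 3: Δl = 1.9/cos25.7° = 2.109 m; N'_3 = 194·cos25.7° − 48·2.109 = 73.6; c'Δl = 34.16; W sinα = 84.1
Slice 4: Δl = 2.3/cos39.4° = 2.976 m; N'_4 = 200·cos39.4° − 45·2.976 = 20.6; c'Δl = 48.22; W sinα = 126.9
Slice 5: Δl = 1.9/cos56.7° = 3.461 m; N'_5 = 72·cos56.7° − 7·3.461 = 15.3; c'Δl = 56.06; W sinα = 60.2
Σc'Δl = 215.6 kN/m; ΣN' = 281.0 kN/m; ΣW sinα = 310.2 kN/m
Resisting = 215.6 + 281.0·tan28.4° = 215.6 + 151.9 = 367.6 kN/m
FS = 367.6 / 310.2 = 1.185

FS = 1.18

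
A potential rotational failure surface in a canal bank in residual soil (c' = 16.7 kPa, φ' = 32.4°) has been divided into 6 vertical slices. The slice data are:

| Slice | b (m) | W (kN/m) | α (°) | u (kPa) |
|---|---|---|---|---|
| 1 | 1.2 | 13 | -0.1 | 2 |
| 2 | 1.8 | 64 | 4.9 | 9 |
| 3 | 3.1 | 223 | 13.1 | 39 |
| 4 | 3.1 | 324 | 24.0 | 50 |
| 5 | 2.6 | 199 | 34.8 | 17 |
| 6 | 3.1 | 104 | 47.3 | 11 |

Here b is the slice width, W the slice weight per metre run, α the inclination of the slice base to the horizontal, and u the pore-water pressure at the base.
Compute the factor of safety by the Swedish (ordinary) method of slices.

Ordinary method of slices: FS = Σ[c'·Δl_i + (W_i cosα_i − u_i·Δl_i)·tanφ'] / Σ W_i sinα_i, with Δl_i = b_i / cosα_i.
Slice 1: Δl = 1.2/cos(-0.1°) = 1.200 m; N'_1 = 13·cos(-0.1°) − 2·1.200 = 10.6; c'Δl = 20.04; W sinα = -0.0
Slice 2: Δl = 1.8/cos4.9° = 1.807 m; N'_2 = 64·cos4.9° − 9·1.807 = 47.5; c'Δl = 30.17; W sinα = 5.5
Slice 3: Δl = 3.1/cos13.1° = 3.183 m; N'_3 = 223·cos13.1° − 39·3.183 = 93.1; c'Δl = 53.15; W sinα = 50.5
Slice 4: Δl = 3.1/cos24.0° = 3.393 m; N'_4 = 324·cos24.0° − 50·3.393 = 126.3; c'Δl = 56.67; W sinα = 131.8
Slice 5: Δl = 2.6/cos34.8° = 3.166 m; N'_5 = 199·cos34.8° − 17·3.166 = 109.6; c'Δl = 52.88; W sinα = 113.6
Slice 6: Δl = 3.1/cos47.3° = 4.571 m; N'_6 = 104·cos47.3° − 11·4.571 = 20.2; c'Δl = 76.34; W sinα = 76.4
Σc'Δl = 289.2 kN/m; ΣN' = 407.3 kN/m; ΣW sinα = 377.8 kN/m
Resisting = 289.2 + 407.3·tan32.4° = 289.2 + 258.5 = 547.7 kN/m
FS = 547.7 / 377.8 = 1.450

FS = 1.45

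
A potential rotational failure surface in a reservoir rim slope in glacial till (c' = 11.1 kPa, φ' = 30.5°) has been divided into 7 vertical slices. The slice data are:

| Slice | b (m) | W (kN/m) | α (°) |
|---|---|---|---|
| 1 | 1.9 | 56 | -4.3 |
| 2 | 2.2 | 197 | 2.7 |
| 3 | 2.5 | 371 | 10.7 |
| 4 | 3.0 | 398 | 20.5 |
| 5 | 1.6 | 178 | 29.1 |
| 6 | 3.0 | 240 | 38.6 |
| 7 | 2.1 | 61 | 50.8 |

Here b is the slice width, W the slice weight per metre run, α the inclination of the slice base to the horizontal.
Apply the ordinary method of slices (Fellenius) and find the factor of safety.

Ordinary method of slices: FS = Σ[c'·Δl_i + (W_i cosα_i)·tanφ'] / Σ W_i sinα_i, with Δl_i = b_i / cosα_i.
Slice 1: Δl = 1.9/cos(-4.3°) = 1.905 m; N'_1 = 56·cos(-4.3°) = 55.8; c'Δl = 21.15; W sinα = -4.2
Slice 2: Δl = 2.2/cos2.7° = 2.202 m; N'_2 = 197·cos2.7° = 196.8; c'Δl = 24.45; W sinα = 9.3
Slice 3: Δl = 2.5/cos10.7° = 2.544 m; N'_3 = 371·cos10.7° = 364.5; c'Δl = 28.24; W sinα = 68.9
Slice 4: Δl = 3.0/cos20.5° = 3.203 m; N'_4 = 398·cos20.5° = 372.8; c'Δl = 35.55; W sinα = 139.4
Slice 5: Δl = 1.6/cos29.1° = 1.831 m; N'_5 = 178·cos29.1° = 155.5; c'Δl = 20.33; W sinα = 86.6
Slice 6: Δl = 3.0/cos38.6° = 3.839 m; N'_6 = 240·cos38.6° = 187.6; c'Δl = 42.61; W sinα = 149.7
Slice 7: Δl = 2.1/cos50.8° = 3.323 m; N'_7 = 61·cos50.8° = 38.6; c'Δl = 36.88; W sinα = 47.3
Σc'Δl = 209.2 kN/m; ΣN' = 1371.6 kN/m; ΣW sinα = 496.9 kN/m
Resisting = 209.2 + 1371.6·tan30.5° = 209.2 + 807.9 = 1017.2 kN/m
FS = 1017.2 / 496.9 = 2.047

FS = 2.05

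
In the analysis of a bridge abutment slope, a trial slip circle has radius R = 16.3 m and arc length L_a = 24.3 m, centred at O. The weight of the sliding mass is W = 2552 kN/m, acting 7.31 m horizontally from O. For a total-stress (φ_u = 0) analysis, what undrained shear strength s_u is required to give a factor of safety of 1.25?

s_u = 58.9 kPa

FS = s_u·L_a·R / (W·d), so s_u = FS·W·d / (L_a·R).
s_u = 1.25·2552·7.31 / (24.30·16.3) = 23318.9 / 396.09 = 58.87 kPa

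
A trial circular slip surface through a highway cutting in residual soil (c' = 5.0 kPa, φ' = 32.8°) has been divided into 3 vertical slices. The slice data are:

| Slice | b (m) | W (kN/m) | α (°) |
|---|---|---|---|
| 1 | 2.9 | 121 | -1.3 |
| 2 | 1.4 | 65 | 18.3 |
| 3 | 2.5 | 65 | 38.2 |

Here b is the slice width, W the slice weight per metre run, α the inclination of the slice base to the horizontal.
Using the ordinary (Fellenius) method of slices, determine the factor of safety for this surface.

Ordinary method of slices: FS = Σ[c'·Δl_i + (W_i cosα_i)·tanφ'] / Σ W_i sinα_i, with Δl_i = b_i / cosα_i.
Slice 1: Δl = 2.9/cos(-1.3°) = 2.901 m; N'_1 = 121·cos(-1.3°) = 121.0; c'Δl = 14.50; W sinα = -2.7
Slice 2: Δl = 1.4/cos18.3° = 1.475 m; N'_2 = 65·cos18.3° = 61.7; c'Δl = 7.37; W sinα = 20.4
Slice 3: Δl = 2.5/cos38.2° = 3.181 m; N'_3 = 65·cos38.2° = 51.1; c'Δl = 15.91; W sinα = 40.2
Σc'Δl = 37.8 kN/m; ΣN' = 233.8 kN/m; ΣW sinα = 57.9 kN/m
Resisting = 37.8 + 233.8·tan32.8° = 37.8 + 150.6 = 188.4 kN/m
FS = 188.4 / 57.9 = 3.257

FS = 3.26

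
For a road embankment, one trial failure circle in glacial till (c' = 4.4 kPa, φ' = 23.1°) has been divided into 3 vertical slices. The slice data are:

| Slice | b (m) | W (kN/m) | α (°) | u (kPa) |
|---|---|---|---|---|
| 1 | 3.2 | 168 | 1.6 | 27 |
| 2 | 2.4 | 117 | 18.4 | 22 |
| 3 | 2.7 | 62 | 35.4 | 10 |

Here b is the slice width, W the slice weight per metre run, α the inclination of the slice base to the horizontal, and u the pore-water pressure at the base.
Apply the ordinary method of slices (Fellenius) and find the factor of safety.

Ordinary method of slices: FS = Σ[c'·Δl_i + (W_i cosα_i − u_i·Δl_i)·tanφ'] / Σ W_i sinα_i, with Δl_i = b_i / cosα_i.
Slice 1: Δl = 3.2/cos1.6° = 3.201 m; N'_1 = 168·cos1.6° − 27·3.201 = 81.5; c'Δl = 14.09; W sinα = 4.7
Slice 2: Δl = 2.4/cos18.4° = 2.529 m; N'_2 = 117·cos18.4° − 22·2.529 = 55.4; c'Δl = 11.13; W sinα = 36.9
Slice 3: Δl = 2.7/cos35.4° = 3.312 m; N'_3 = 62·cos35.4° − 10·3.312 = 17.4; c'Δl = 14.57; W sinα = 35.9
Σc'Δl = 39.8 kN/m; ΣN' = 154.3 kN/m; ΣW sinα = 77.5 kN/m
Resisting = 39.8 + 154.3·tan23.1° = 39.8 + 65.8 = 105.6 kN/m
FS = 105.6 / 77.5 = 1.362

FS = 1.36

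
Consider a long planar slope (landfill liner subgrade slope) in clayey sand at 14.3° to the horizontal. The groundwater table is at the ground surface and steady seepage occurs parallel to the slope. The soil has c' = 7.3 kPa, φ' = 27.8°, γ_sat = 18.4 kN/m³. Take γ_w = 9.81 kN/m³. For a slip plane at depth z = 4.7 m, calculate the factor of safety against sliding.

With seepage parallel to the slope and the water table at the surface, the effective normal stress on the slip plane uses the buoyant unit weight γ' = γ_sat − γ_w while the driving shear stress uses γ_sat:
FS = [c' + γ' z cos²β tanφ'] / [γ_sat z sinβ cosβ]
γ' = 18.4 − 9.81 = 8.59 kN/m³
Numerator = 7.3 + 8.59·4.7·cos²14.3°·tan27.8° = 7.3 + 8.59·4.7·0.9390·0.5272 = 27.288 kPa
Denominator = 18.4·4.7·sin14.3°·cos14.3° = 18.4·4.7·0.2470·0.9690 = 20.699 kPa
FS = 27.288 / 20.699 = 1.318

FS = 1.32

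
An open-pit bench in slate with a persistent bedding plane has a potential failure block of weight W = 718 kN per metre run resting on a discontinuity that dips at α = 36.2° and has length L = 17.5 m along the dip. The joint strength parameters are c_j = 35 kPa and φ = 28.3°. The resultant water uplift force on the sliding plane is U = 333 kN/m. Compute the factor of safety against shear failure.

Resolving the block weight along and normal to the plane and applying the Mohr–Coulomb strength on the joint:
N' = W cosα − U = 718·cos36.2° − 333 = 246.4 kN/m
Driving force T = W sinα = 718·sin36.2° = 424.1 kN/m
Resisting force R = c_j·L + N'·tanφ = 35·17.5 + 246.4·tan28.3° = 612.5 + 132.7 = 745.2 kN/m
FS = R / T = 745.2 / 424.1 = 1.757

FS = 1.76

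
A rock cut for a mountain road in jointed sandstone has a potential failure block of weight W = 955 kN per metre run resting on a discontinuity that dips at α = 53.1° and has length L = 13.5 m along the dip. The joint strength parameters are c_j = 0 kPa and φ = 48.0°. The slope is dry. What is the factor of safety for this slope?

FS = 0.83

Resolving the block weight along and normal to the plane and applying the Mohr–Coulomb strength on the joint:
N' = W cosα = 955·cos53.1° = 573.4 kN/m
Driving force T = W sinα = 955·sin53.1° = 763.7 kN/m
Resisting force R = c_j·L + N'·tanφ = 0·13.5 + 573.4·tan48.0° = 0.0 + 636.8 = 636.8 kN/m
FS = R / T = 636.8 / 763.7 = 0.834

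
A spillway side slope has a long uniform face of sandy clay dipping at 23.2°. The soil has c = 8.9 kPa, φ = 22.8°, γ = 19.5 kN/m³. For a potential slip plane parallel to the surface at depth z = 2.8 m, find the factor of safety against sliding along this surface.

FS = 1.43

For an infinite slope with a slip plane parallel to the surface (no pore pressure): FS = [c + γz cos²β tanφ] / [γz sinβ cosβ].
γz = 19.5·2.8 = 54.60 kN/m²
Numerator = 8.9 + 54.60·cos²23.2°·tan22.8° = 8.9 + 54.60·0.8448·0.4204 = 28.290 kPa
Denominator = 54.60·sin23.2°·cos23.2° = 54.60·0.3939·0.9191 = 19.770 kPa
FS = 28.290 / 19.770 = 1.431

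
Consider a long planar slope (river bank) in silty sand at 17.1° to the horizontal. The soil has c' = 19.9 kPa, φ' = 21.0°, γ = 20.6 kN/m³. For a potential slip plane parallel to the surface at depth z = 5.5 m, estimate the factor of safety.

FS = 1.87

For an infinite slope with a slip plane parallel to the surface (no pore pressure): FS = [c' + γz cos²β tanφ'] / [γz sinβ cosβ].
γz = 20.6·5.5 = 113.30 kN/m²
Numerator = 19.9 + 113.30·cos²17.1°·tan21.0° = 19.9 + 113.30·0.9135·0.3839 = 59.632 kPa
Denominator = 113.30·sin17.1°·cos17.1° = 113.30·0.2940·0.9558 = 31.842 kPa
FS = 59.632 / 31.842 = 1.873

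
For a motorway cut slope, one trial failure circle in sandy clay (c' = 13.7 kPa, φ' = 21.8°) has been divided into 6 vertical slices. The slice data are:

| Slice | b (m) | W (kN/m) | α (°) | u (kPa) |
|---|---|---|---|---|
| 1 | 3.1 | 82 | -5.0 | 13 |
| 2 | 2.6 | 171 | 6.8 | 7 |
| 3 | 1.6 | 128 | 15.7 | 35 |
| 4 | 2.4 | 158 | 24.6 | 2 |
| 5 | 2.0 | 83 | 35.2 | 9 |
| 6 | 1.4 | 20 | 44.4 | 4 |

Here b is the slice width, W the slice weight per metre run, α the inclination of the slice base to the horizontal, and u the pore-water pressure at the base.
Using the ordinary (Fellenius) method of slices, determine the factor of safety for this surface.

FS = 2.15

Ordinary method of slices: FS = Σ[c'·Δl_i + (W_i cosα_i − u_i·Δl_i)·tanφ'] / Σ W_i sinα_i, with Δl_i = b_i / cosα_i.
Slice 1: Δl = 3.1/cos(-5.0°) = 3.112 m; N'_1 = 82·cos(-5.0°) − 13·3.112 = 41.2; c'Δl = 42.63; W sinα = -7.1
Slice 2: Δl = 2.6/cos6.8° = 2.618 m; N'_2 = 171·cos6.8° − 7·2.618 = 151.5; c'Δl = 35.87; W sinα = 20.2
Slice 3: Δl = 1.6/cos15.7° = 1.662 m; N'_3 = 128·cos15.7° − 35·1.662 = 65.1; c'Δl = 22.77; W sinα = 34.6
Slice 4: Δl = 2.4/cos24.6° = 2.640 m; N'_4 = 158·cos24.6° − 2·2.640 = 138.4; c'Δl = 36.16; W sinα = 65.8
Slice 5: Δl = 2.0/cos35.2° = 2.448 m; N'_5 = 83·cos35.2° − 9·2.448 = 45.8; c'Δl = 33.53; W sinα = 47.8
Slice 6: Δl = 1.4/cos44.4° = 1.959 m; N'_6 = 20·cos44.4° − 4·1.959 = 6.5; c'Δl = 26.84; W sinα = 14.0
Σc'Δl = 197.8 kN/m; ΣN' = 448.4 kN/m; ΣW sinα = 175.3 kN/m
Resisting = 197.8 + 448.4·tan21.8° = 197.8 + 179.3 = 377.2 kN/m
FS = 377.2 / 175.3 = 2.151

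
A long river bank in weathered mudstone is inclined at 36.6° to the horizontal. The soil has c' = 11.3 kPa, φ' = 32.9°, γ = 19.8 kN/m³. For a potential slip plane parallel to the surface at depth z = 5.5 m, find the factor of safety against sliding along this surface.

FS = 1.09

For an infinite slope with a slip plane parallel to the surface (no pore pressure): FS = [c' + γz cos²β tanφ'] / [γz sinβ cosβ].
γz = 19.8·5.5 = 108.90 kN/m²
Numerator = 11.3 + 108.90·cos²36.6°·tan32.9° = 11.3 + 108.90·0.6445·0.6469 = 56.707 kPa
Denominator = 108.90·sin36.6°·cos36.6° = 108.90·0.5962·0.8028 = 52.126 kPa
FS = 56.707 / 52.126 = 1.088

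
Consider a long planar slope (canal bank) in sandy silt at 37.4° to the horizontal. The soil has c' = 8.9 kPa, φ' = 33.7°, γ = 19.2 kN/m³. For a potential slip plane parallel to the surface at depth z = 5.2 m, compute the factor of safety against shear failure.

FS = 1.06

For an infinite slope with a slip plane parallel to the surface (no pore pressure): FS = [c' + γz cos²β tanφ'] / [γz sinβ cosβ].
γz = 19.2·5.2 = 99.84 kN/m²
Numerator = 8.9 + 99.84·cos²37.4°·tan33.7° = 8.9 + 99.84·0.6311·0.6669 = 50.921 kPa
Denominator = 99.84·sin37.4°·cos37.4° = 99.84·0.6074·0.7944 = 48.174 kPa
FS = 50.921 / 48.174 = 1.057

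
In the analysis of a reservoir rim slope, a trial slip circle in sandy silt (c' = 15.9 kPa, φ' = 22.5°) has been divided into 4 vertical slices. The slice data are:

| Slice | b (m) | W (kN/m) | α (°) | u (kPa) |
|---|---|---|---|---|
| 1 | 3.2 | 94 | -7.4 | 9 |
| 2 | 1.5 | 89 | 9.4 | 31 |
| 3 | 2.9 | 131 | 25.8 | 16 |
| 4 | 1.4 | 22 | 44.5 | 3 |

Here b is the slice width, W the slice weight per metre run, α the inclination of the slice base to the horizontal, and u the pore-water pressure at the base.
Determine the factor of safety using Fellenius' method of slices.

Ordinary method of slices: FS = Σ[c'·Δl_i + (W_i cosα_i − u_i·Δl_i)·tanφ'] / Σ W_i sinα_i, with Δl_i = b_i / cosα_i.
Slice 1: Δl = 3.2/cos(-7.4°) = 3.227 m; N'_1 = 94·cos(-7.4°) − 9·3.227 = 64.2; c'Δl = 51.31; W sinα = -12.1
Slice 2: Δl = 1.5/cos9.4° = 1.520 m; N'_2 = 89·cos9.4° − 31·1.520 = 40.7; c'Δl = 24.17; W sinα = 14.5
Slice 3: Δl = 2.9/cos25.8° = 3.221 m; N'_3 = 131·cos25.8° − 16·3.221 = 66.4; c'Δl = 51.22; W sinα = 57.0
Slice 4: Δl = 1.4/cos44.5° = 1.963 m; N'_4 = 22·cos44.5° − 3·1.963 = 9.8; c'Δl = 31.21; W sinα = 15.4
Σc'Δl = 157.9 kN/m; ΣN' = 181.1 kN/m; ΣW sinα = 74.9 kN/m
Resisting = 157.9 + 181.1·tan22.5° = 157.9 + 75.0 = 232.9 kN/m
FS = 232.9 / 74.9 = 3.111

FS = 3.11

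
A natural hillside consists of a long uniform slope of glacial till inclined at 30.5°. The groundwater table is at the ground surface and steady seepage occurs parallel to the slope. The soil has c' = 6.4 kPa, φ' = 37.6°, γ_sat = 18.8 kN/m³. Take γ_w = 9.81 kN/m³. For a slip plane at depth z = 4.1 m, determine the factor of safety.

With seepage parallel to the slope and the water table at the surface, the effective normal stress on the slip plane uses the buoyant unit weight γ' = γ_sat − γ_w while the driving shear stress uses γ_sat:
FS = [c' + γ' z cos²β tanφ'] / [γ_sat z sinβ cosβ]
γ' = 18.8 − 9.81 = 8.99 kN/m³
Numerator = 6.4 + 8.99·4.1·cos²30.5°·tan37.6° = 6.4 + 8.99·4.1·0.7424·0.7701 = 27.473 kPa
Denominator = 18.8·4.1·sin30.5°·cos30.5° = 18.8·4.1·0.5075·0.8616 = 33.708 kPa
FS = 27.473 / 33.708 = 0.815

FS = 0.82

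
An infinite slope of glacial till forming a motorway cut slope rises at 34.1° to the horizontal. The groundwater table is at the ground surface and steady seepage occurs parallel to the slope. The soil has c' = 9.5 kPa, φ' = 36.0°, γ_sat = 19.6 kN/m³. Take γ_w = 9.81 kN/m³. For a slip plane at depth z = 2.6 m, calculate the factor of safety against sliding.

With seepage parallel to the slope and the water table at the surface, the effective normal stress on the slip plane uses the buoyant unit weight γ' = γ_sat − γ_w while the driving shear stress uses γ_sat:
FS = [c' + γ' z cos²β tanφ'] / [γ_sat z sinβ cosβ]
γ' = 19.6 − 9.81 = 9.79 kN/m³
Numerator = 9.5 + 9.79·2.6·cos²34.1°·tan36.0° = 9.5 + 9.79·2.6·0.6857·0.7265 = 22.181 kPa
Denominator = 19.6·2.6·sin34.1°·cos34.1° = 19.6·2.6·0.5606·0.8281 = 23.658 kPa
FS = 22.181 / 23.658 = 0.938

FS = 0.94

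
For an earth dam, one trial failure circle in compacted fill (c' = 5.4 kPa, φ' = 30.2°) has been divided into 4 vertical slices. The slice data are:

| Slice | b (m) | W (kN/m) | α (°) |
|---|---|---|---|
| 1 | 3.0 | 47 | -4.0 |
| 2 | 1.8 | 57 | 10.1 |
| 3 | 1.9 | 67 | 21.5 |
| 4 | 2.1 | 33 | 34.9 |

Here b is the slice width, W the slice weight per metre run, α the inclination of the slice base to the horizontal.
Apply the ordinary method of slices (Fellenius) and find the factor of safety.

Ordinary method of slices: FS = Σ[c'·Δl_i + (W_i cosα_i)·tanφ'] / Σ W_i sinα_i, with Δl_i = b_i / cosα_i.
Slice 1: Δl = 3.0/cos(-4.0°) = 3.007 m; N'_1 = 47·cos(-4.0°) = 46.9; c'Δl = 16.24; W sinα = -3.3
Slice 2: Δl = 1.8/cos10.1° = 1.828 m; N'_2 = 57·cos10.1° = 56.1; c'Δl = 9.87; W sinα = 10.0
Slice 3: Δl = 1.9/cos21.5° = 2.042 m; N'_3 = 67·cos21.5° = 62.3; c'Δl = 11.03; W sinα = 24.6
Slice 4: Δl = 2.1/cos34.9° = 2.561 m; N'_4 = 33·cos34.9° = 27.1; c'Δl = 13.83; W sinα = 18.9
Σc'Δl = 51.0 kN/m; ΣN' = 192.4 kN/m; ΣW sinα = 50.2 kN/m
Resisting = 51.0 + 192.4·tan30.2° = 51.0 + 112.0 = 162.9 kN/m
FS = 162.9 / 50.2 = 3.249

FS = 3.25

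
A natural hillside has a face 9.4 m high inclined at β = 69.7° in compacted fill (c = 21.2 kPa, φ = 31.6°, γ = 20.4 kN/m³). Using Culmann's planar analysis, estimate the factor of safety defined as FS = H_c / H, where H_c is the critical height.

FS = 1.66

H_c = (4c/γ) · sinβ cosφ / [1 − cos(β − φ)]
    = (4·21.2/20.4) · sin69.7°·cos31.6° / [1 − cos38.1°]
    = 4.157 · 0.7988 / 0.2131 = 15.58 m
FS = H_c / H = 15.58 / 9.4 = 1.658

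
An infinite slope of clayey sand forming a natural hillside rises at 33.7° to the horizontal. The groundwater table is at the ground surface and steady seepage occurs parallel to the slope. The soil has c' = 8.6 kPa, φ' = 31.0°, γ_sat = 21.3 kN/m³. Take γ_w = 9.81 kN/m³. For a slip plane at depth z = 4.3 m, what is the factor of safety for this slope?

FS = 0.69

With seepage parallel to the slope and the water table at the surface, the effective normal stress on the slip plane uses the buoyant unit weight γ' = γ_sat − γ_w while the driving shear stress uses γ_sat:
FS = [c' + γ' z cos²β tanφ'] / [γ_sat z sinβ cosβ]
γ' = 21.3 − 9.81 = 11.49 kN/m³
Numerator = 8.6 + 11.49·4.3·cos²33.7°·tan31.0° = 8.6 + 11.49·4.3·0.6921·0.6009 = 29.148 kPa
Denominator = 21.3·4.3·sin33.7°·cos33.7° = 21.3·4.3·0.5548·0.8320 = 42.278 kPa
FS = 29.148 / 42.278 = 0.689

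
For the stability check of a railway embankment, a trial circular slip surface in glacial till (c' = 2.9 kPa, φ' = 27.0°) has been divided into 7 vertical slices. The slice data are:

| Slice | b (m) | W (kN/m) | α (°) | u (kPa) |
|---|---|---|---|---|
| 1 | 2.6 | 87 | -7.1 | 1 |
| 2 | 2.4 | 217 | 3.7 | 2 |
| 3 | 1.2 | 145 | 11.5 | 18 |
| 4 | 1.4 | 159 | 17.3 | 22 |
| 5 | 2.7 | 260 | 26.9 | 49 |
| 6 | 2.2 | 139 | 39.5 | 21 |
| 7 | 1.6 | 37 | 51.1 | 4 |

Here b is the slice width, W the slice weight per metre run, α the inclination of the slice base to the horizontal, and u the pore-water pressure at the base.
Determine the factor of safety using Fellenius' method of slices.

Ordinary method of slices: FS = Σ[c'·Δl_i + (W_i cosα_i − u_i·Δl_i)·tanφ'] / Σ W_i sinα_i, with Δl_i = b_i / cosα_i.
Slice 1: Δl = 2.6/cos(-7.1°) = 2.620 m; N'_1 = 87·cos(-7.1°) − 1·2.620 = 83.7; c'Δl = 7.60; W sinα = -10.8
Slice 2: Δl = 2.4/cos3.7° = 2.405 m; N'_2 = 217·cos3.7° − 2·2.405 = 211.7; c'Δl = 6.97; W sinα = 14.0
Slice 3: Δl = 1.2/cos11.5° = 1.225 m; N'_3 = 145·cos11.5° − 18·1.225 = 120.0; c'Δl = 3.55; W sinα = 28.9
Slice 4: Δl = 1.4/cos17.3° = 1.466 m; N'_4 = 159·cos17.3° − 22·1.466 = 119.5; c'Δl = 4.25; W sinα = 47.3
Slice 5: Δl = 2.7/cos26.9° = 3.028 m; N'_5 = 260·cos26.9° − 49·3.028 = 83.5; c'Δl = 8.78; W sinα = 117.6
Slice 6: Δl = 2.2/cos39.5° = 2.851 m; N'_6 = 139·cos39.5° − 21·2.851 = 47.4; c'Δl = 8.27; W sinα = 88.4
Slice 7: Δl = 1.6/cos51.1° = 2.548 m; N'_7 = 37·cos51.1° − 4·2.548 = 13.0; c'Δl = 7.39; W sinα = 28.8
Σc'Δl = 46.8 kN/m; ΣN' = 679.0 kN/m; ΣW sinα = 314.3 kN/m
Resisting = 46.8 + 679.0·tan27.0° = 46.8 + 346.0 = 392.8 kN/m
FS = 392.8 / 314.3 = 1.250

FS = 1.25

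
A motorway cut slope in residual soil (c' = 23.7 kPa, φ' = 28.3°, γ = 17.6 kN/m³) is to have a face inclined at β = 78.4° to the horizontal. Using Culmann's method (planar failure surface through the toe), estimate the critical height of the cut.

H_c = 12.96 m

Culmann's analysis gives the critical failure plane at α_cr = (β + φ')/2 = (78.4 + 28.3)/2 = 53.4°, and the critical height
H_c = (4c'/γ) · sinβ cosφ' / [1 − cos(β − φ')]
    = (4·23.7/17.6) · sin78.4°·cos28.3° / [1 − cos(50.1°)]
    = 5.386 · 0.9796·0.8805 / [1 − 0.6414]
    = 5.386 · 0.8625 / 0.3586
    = 12.96 m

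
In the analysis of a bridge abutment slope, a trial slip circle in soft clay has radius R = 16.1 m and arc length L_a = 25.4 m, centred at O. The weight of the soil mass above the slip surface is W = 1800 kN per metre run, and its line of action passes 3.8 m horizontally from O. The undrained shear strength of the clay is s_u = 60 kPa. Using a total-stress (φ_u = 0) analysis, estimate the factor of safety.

FS = 3.59

Taking moments about the centre O, the resisting moment is provided by the undrained shear strength acting along the arc:
M_R = s_u·L_a·R = 60·25.40·16.1 = 24536.4 kN·m/m
M_D = W·d = 1800·3.8 = 6840.0 kN·m/m
FS = M_R / M_D = 24536.4 / 6840.0 = 3.587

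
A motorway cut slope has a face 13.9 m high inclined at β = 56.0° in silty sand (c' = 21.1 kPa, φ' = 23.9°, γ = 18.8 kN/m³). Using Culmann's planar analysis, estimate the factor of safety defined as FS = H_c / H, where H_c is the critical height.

FS = 1.60

H_c = (4c'/γ) · sinβ cosφ' / [1 − cos(β − φ')]
    = (4·21.1/18.8) · sin56.0°·cos23.9° / [1 − cos32.1°]
    = 4.489 · 0.7580 / 0.1529 = 22.26 m
FS = H_c / H = 22.26 / 13.9 = 1.601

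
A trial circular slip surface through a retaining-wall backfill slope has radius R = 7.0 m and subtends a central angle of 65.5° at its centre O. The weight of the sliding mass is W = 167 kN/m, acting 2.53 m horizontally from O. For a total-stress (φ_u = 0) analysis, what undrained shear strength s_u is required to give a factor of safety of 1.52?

s_u = 11.5 kPa

FS = s_u·L_a·R / (W·d), so s_u = FS·W·d / (L_a·R).
Arc length L_a = R·θ = 7.0·(65.5°·π/180) = 7.0·1.1432 = 8.00 m
s_u = 1.52·167·2.53 / (8.00·7.0) = 642.2 / 56.02 = 11.46 kPa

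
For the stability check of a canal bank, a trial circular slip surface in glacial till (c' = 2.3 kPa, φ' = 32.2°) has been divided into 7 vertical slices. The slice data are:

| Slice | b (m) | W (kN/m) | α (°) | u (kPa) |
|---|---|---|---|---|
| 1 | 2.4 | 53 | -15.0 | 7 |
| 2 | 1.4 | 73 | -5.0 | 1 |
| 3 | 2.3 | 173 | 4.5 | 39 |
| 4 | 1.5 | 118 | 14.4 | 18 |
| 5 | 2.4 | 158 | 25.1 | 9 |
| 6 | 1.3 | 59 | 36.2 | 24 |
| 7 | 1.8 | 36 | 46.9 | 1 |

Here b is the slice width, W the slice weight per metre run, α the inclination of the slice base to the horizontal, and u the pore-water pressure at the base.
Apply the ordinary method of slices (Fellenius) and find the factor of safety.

FS = 1.99

Ordinary method of slices: FS = Σ[c'·Δl_i + (W_i cosα_i − u_i·Δl_i)·tanφ'] / Σ W_i sinα_i, with Δl_i = b_i / cosα_i.
Slice 1: Δl = 2.4/cos(-15.0°) = 2.485 m; N'_1 = 53·cos(-15.0°) − 7·2.485 = 33.8; c'Δl = 5.71; W sinα = -13.7
Slice 2: Δl = 1.4/cos(-5.0°) = 1.405 m; N'_2 = 73·cos(-5.0°) − 1·1.405 = 71.3; c'Δl = 3.23; W sinα = -6.4
Slice 3: Δl = 2.3/cos4.5° = 2.307 m; N'_3 = 173·cos4.5° − 39·2.307 = 82.5; c'Δl = 5.31; W sinα = 13.6
Slice 4: Δl = 1.5/cos14.4° = 1.549 m; N'_4 = 118·cos14.4° − 18·1.549 = 86.4; c'Δl = 3.56; W sinα = 29.3
Slice 5: Δl = 2.4/cos25.1° = 2.650 m; N'_5 = 158·cos25.1° − 9·2.650 = 119.2; c'Δl = 6.10; W sinα = 67.0
Slice 6: Δl = 1.3/cos36.2° = 1.611 m; N'_6 = 59·cos36.2° − 24·1.611 = 8.9; c'Δl = 3.71; W sinα = 34.8
Slice 7: Δl = 1.8/cos46.9° = 2.634 m; N'_7 = 36·cos46.9° − 1·2.634 = 22.0; c'Δl = 6.06; W sinα = 26.3
Σc'Δl = 33.7 kN/m; ΣN' = 424.2 kN/m; ΣW sinα = 151.0 kN/m
Resisting = 33.7 + 424.2·tan32.2° = 33.7 + 267.1 = 300.8 kN/m
FS = 300.8 / 151.0 = 1.992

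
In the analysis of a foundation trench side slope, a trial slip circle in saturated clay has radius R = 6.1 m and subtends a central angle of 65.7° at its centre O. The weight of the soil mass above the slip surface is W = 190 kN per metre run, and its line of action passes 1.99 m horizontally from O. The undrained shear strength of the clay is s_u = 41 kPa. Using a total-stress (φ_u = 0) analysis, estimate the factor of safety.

Taking moments about the centre O, the resisting moment is provided by the undrained shear strength acting along the arc:
Arc length L_a = R·θ = 6.1·(65.7°·π/180) = 6.1·1.1467 = 6.99 m
M_R = s_u·L_a·R = 41·6.99·6.1 = 1749.4 kN·m/m
M_D = W·d = 190·1.99 = 378.1 kN·m/m
FS = M_R / M_D = 1749.4 / 378.1 = 4.627

FS = 4.63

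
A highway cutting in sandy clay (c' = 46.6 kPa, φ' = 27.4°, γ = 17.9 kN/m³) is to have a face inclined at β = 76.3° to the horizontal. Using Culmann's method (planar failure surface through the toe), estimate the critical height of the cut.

H_c = 26.22 m

Culmann's analysis gives the critical failure plane at α_cr = (β + φ')/2 = (76.3 + 27.4)/2 = 51.8°, and the critical height
H_c = (4c'/γ) · sinβ cosφ' / [1 − cos(β − φ')]
    = (4·46.6/17.9) · sin76.3°·cos27.4° / [1 − cos(48.9°)]
    = 10.413 · 0.9715·0.8878 / [1 − 0.6574]
    = 10.413 · 0.8626 / 0.3426
    = 26.22 m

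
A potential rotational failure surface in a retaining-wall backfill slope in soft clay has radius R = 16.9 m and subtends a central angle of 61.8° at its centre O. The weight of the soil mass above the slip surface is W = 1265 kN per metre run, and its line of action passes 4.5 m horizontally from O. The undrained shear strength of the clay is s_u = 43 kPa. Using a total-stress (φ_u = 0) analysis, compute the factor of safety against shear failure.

Taking moments about the centre O, the resisting moment is provided by the undrained shear strength acting along the arc:
Arc length L_a = R·θ = 16.9·(61.8°·π/180) = 16.9·1.0786 = 18.23 m
M_R = s_u·L_a·R = 43·18.23·16.9 = 13246.7 kN·m/m
M_D = W·d = 1265·4.5 = 5692.5 kN·m/m
FS = M_R / M_D = 13246.7 / 5692.5 = 2.327

FS = 2.33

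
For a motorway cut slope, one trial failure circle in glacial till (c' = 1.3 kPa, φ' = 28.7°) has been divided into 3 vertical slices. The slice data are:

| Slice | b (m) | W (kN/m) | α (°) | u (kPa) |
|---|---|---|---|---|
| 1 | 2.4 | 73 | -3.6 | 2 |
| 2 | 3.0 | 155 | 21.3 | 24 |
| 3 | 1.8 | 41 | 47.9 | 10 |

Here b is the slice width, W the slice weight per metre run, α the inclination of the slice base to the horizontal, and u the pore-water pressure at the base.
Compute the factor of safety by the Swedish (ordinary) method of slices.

FS = 1.04

Ordinary method of slices: FS = Σ[c'·Δl_i + (W_i cosα_i − u_i·Δl_i)·tanφ'] / Σ W_i sinα_i, with Δl_i = b_i / cosα_i.
Slice 1: Δl = 2.4/cos(-3.6°) = 2.405 m; N'_1 = 73·cos(-3.6°) − 2·2.405 = 68.0; c'Δl = 3.13; W sinα = -4.6
Slice 2: Δl = 3.0/cos21.3° = 3.220 m; N'_2 = 155·cos21.3° − 24·3.220 = 67.1; c'Δl = 4.19; W sinα = 56.3
Slice 3: Δl = 1.8/cos47.9° = 2.685 m; N'_3 = 41·cos47.9° − 10·2.685 = 0.6; c'Δl = 3.49; W sinα = 30.4
Σc'Δl = 10.8 kN/m; ΣN' = 135.8 kN/m; ΣW sinα = 82.1 kN/m
Resisting = 10.8 + 135.8·tan28.7° = 10.8 + 74.4 = 85.2 kN/m
FS = 85.2 / 82.1 = 1.037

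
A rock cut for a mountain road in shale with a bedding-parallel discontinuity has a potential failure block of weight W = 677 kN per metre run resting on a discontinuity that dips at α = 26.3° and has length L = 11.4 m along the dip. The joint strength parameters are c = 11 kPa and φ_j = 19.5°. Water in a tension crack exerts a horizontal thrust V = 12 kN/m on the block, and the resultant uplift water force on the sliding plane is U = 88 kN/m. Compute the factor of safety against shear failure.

Resolving the block weight along and normal to the plane and applying the Mohr–Coulomb strength on the joint:
N' = W cosα − U − V sinα = 677·cos26.3° − 88 − 12·sin26.3° = 513.6 kN/m
Driving force T = W sinα + V cosα = 677·sin26.3° + 12·cos26.3° = 310.7 kN/m
Resisting force R = c·L + N'·tanφ_j = 11·11.4 + 513.6·tan19.5° = 125.4 + 181.9 = 307.3 kN/m
FS = R / T = 307.3 / 310.7 = 0.989

FS = 0.99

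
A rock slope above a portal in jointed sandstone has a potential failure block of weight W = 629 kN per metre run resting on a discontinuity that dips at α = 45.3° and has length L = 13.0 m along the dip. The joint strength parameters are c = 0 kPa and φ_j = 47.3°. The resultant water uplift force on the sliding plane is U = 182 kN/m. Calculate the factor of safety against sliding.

FS = 0.63

Resolving the block weight along and normal to the plane and applying the Mohr–Coulomb strength on the joint:
N' = W cosα − U = 629·cos45.3° − 182 = 260.4 kN/m
Driving force T = W sinα = 629·sin45.3° = 447.1 kN/m
Resisting force R = c·L + N'·tanφ_j = 0·13.0 + 260.4·tan47.3° = 0.0 + 282.2 = 282.2 kN/m
FS = R / T = 282.2 / 447.1 = 0.631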